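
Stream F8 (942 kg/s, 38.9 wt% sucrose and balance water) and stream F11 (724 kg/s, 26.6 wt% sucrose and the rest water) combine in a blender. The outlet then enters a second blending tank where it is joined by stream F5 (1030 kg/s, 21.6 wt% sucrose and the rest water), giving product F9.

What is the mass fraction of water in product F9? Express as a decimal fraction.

Overall, product flow = 2696 kg/s.
water in = 942×0.611 + 724×0.734 + 1030×0.784 = 1914.5 kg/s.
water fraction in F9 = 0.710.

0.710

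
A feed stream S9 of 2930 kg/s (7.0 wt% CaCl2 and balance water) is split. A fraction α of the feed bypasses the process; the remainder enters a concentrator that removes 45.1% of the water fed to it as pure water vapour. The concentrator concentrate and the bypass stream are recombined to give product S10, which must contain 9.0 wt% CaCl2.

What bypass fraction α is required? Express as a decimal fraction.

All 2930×0.070 = 205.1 kg/s of CaCl2 reaches S10, so S10 = 205.1/0.090 = 2278.9 kg/s and vapour = 651.11 kg/s.
The evaporator receives (1−α)·2930 of feed at 0.930 water and removes 0.451 of that water:
0.451×0.930×(1−α)×2930 = 651.11
(1−α) = 651.11/1228.9 = 0.5298;  α = 0.4702.

0.470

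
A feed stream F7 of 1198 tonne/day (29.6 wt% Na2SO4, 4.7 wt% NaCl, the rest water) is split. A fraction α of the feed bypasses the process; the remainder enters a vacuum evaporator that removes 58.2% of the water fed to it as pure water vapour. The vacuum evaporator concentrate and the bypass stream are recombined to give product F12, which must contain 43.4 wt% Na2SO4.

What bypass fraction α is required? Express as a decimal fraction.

All 1198×0.296 = 354.61 tonne/day of Na2SO4 reaches F12, so F12 = 354.61/0.434 = 817.07 tonne/day and vapour = 380.93 tonne/day.
The evaporator receives (1−α)·1198 of feed at 0.657 water and removes 0.582 of that water:
0.582×0.657×(1−α)×1198 = 380.93
(1−α) = 380.93/458.08 = 0.8316;  α = 0.1684.

0.168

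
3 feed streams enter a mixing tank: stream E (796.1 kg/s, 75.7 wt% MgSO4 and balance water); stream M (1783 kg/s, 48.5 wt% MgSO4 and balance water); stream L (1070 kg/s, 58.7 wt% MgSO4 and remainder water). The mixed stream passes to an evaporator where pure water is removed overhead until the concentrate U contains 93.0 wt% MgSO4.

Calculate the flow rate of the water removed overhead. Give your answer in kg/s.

1396 kg/s

MgSO4 entering = 796.1×0.757 + 1783×0.485 + 1070×0.587 = 2095.5 kg/s.
All MgSO4 reports to U, so U = 2095.5/0.930 = 2253.2 kg/s.
Total feed = 3649.1 kg/s; overhead = 3649.1 − 2253.2 = 1395.9 kg/s.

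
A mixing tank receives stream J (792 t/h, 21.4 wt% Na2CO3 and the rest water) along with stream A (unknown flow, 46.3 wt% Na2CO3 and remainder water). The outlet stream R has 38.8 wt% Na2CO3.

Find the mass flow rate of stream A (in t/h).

Let A be the unknown flow. Total out = 792 + A.
Na2CO3 balance: 169.49 + 0.463·A = 0.388·(792 + A)
(0.463 − 0.388)·A = 0.388×792 − 169.49 = 137.81
A = 137.81 / 0.075 = 1837.4 t/h

1837 t/h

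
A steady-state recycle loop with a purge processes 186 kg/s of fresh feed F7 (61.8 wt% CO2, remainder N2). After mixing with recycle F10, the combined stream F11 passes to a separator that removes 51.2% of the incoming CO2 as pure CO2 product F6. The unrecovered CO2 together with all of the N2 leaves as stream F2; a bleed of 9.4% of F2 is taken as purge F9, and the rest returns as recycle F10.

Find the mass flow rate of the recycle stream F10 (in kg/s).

N2 enters only via F7 and leaves only via the purge: 186×0.382 = 0.094×(N2 in F2), and the separator passes all N2, so N2 in F11 = N2 in F2 = 755.87 kg/s.
CO2 in F11: m_A = 186×0.618 + (1−0.094)·(1−0.512)·m_A, so m_A = 114.95/0.5579 = 206.05 kg/s.
F2 = (1−0.512)×206.05 + 755.87 = 856.42 kg/s.
Recycle F10 = (1−0.094)×856.42 = 775.92 kg/s.

775.9 kg/s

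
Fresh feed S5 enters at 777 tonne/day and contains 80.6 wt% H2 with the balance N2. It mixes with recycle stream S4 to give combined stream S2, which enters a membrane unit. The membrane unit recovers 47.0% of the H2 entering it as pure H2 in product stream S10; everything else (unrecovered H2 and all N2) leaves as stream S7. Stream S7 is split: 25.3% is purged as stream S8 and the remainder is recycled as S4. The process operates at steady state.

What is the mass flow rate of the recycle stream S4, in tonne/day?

N2 enters only via S5 and leaves only via the purge: 777×0.194 = 0.253×(N2 in S7), and the membrane unit passes all N2, so N2 in S2 = N2 in S7 = 595.8 tonne/day.
H2 in S2: m_A = 777×0.806 + (1−0.253)·(1−0.470)·m_A, so m_A = 626.26/0.6041 = 1036.7 tonne/day.
S7 = (1−0.470)×1036.7 + 595.8 = 1145.3 tonne/day.
Recycle S4 = (1−0.253)×1145.3 = 855.51 tonne/day.

855.5 tonne/day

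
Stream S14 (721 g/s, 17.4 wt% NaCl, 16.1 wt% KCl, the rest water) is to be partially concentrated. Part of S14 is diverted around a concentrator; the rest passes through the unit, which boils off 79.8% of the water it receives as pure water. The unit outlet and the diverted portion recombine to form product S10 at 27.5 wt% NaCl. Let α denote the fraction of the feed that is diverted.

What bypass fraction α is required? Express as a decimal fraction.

All 721×0.174 = 125.45 g/s of NaCl reaches S10, so S10 = 125.45/0.275 = 456.2 g/s and vapour = 264.8 g/s.
The evaporator receives (1−α)·721 of feed at 0.665 water and removes 0.798 of that water:
0.798×0.665×(1−α)×721 = 264.8
(1−α) = 264.8/382.61 = 0.6921;  α = 0.3079.

0.308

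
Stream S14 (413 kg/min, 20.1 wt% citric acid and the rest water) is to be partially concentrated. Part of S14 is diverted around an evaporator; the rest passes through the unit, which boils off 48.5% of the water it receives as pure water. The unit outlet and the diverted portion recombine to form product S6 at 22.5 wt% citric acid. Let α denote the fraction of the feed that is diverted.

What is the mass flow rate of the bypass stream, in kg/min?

All 413×0.201 = 83.013 kg/min of citric acid reaches S6, so S6 = 83.013/0.225 = 368.95 kg/min and vapour = 44.053 kg/min.
The evaporator receives (1−α)·413 of feed at 0.799 water and removes 0.485 of that water:
0.485×0.799×(1−α)×413 = 44.053
(1−α) = 44.053/160.04 = 0.2753;  α = 0.7247.
Bypass flow = 0.7247×413 = 299.32 kg/min.

299.3 kg/min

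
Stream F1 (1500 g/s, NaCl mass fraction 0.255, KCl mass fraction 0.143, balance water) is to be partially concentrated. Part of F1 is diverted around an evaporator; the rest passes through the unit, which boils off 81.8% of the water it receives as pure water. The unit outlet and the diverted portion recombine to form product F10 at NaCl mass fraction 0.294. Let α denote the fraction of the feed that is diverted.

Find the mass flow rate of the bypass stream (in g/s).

1096 g/s

All 1500×0.255 = 382.5 g/s of NaCl reaches F10, so F10 = 382.5/0.294 = 1301 g/s and vapour = 198.98 g/s.
The evaporator receives (1−α)·1500 of feed at 0.602 water and removes 0.818 of that water:
0.818×0.602×(1−α)×1500 = 198.98
(1−α) = 198.98/738.65 = 0.2694;  α = 0.7306.
Bypass flow = 0.7306×1500 = 1095.9 g/s.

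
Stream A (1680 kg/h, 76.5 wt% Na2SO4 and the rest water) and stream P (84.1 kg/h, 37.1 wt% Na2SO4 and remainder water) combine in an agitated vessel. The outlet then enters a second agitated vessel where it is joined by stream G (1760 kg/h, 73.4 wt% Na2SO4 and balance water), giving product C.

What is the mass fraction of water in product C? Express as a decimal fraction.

Overall, product flow = 3524.1 kg/h.
water in = 1680×0.235 + 84.1×0.629 + 1760×0.266 = 915.86 kg/h.
water fraction in C = 0.260.

0.260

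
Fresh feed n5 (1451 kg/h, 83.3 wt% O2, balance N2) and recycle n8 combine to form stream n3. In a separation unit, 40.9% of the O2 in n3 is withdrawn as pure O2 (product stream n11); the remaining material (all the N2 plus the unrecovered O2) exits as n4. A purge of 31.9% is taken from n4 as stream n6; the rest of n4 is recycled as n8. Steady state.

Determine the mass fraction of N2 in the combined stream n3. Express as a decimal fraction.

0.273

N2 enters only via n5 and leaves only via the purge: 1451×0.167 = 0.319×(N2 in n4), and the separation unit passes all N2, so N2 in n3 = N2 in n4 = 759.61 kg/h.
O2 in n3: m_A = 1451×0.833 + (1−0.319)·(1−0.409)·m_A, so m_A = 1208.7/0.5975 = 2022.8 kg/h.
n3 = 2022.8 + 759.61 = 2782.4 kg/h.
N2 fraction in n3 = 759.61/2782.4 = 0.273.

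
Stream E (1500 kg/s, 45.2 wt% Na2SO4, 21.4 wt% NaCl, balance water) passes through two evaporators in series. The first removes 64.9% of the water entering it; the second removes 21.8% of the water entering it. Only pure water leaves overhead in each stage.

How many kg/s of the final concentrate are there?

1137 kg/s

water in feed = 1500×0.334 = 501 kg/s.
After stage 1: water left = (1−0.649)×501 = 175.85; stream total = 1174.9 kg/s.
After stage 2: water left = (1−0.218)×175.85 = 137.52; final concentrate = 1136.5 kg/s.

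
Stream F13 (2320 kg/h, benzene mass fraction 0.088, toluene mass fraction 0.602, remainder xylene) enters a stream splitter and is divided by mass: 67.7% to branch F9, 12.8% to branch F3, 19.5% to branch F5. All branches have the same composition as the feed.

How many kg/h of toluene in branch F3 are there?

178.8 kg/h

Branch F3 total = 0.128×2320 = 296.96 kg/h.
toluene in F3 = 0.602×296.96 = 178.77 kg/h.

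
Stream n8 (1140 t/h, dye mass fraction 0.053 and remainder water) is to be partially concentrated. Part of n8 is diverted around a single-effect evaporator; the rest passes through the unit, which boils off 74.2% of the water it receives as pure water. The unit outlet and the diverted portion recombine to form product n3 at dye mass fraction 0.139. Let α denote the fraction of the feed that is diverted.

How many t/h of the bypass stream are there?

All 1140×0.053 = 60.42 t/h of dye reaches n3, so n3 = 60.42/0.139 = 434.68 t/h and vapour = 705.32 t/h.
The evaporator receives (1−α)·1140 of feed at 0.947 water and removes 0.742 of that water:
0.742×0.947×(1−α)×1140 = 705.32
(1−α) = 705.32/801.05 = 0.8805;  α = 0.1195.
Bypass flow = 0.1195×1140 = 136.23 t/h.

136.2 t/h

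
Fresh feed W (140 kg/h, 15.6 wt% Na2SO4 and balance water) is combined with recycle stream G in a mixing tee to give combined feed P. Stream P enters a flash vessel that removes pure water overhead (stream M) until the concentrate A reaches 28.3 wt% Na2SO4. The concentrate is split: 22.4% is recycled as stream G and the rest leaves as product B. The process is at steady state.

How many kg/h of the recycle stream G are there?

Overall Na2SO4 balance (none leaves overhead): Na2SO4 in fresh feed = Na2SO4 in product, i.e. 140×0.156 = (1−0.224)·A·0.283.
A = 21.84/(0.283×0.776) = 99.45 kg/h.
Recycle G = 0.224×99.45 = 22.277 kg/h.

22.28 kg/h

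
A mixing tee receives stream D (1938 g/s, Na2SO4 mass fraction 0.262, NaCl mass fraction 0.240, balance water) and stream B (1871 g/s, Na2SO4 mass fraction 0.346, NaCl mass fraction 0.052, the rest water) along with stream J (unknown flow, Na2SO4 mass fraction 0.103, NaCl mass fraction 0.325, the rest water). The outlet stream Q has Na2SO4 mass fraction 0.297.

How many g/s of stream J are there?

122.9 g/s

Let J be the unknown flow. Total out = 3809 + J.
Na2SO4 balance: 1155.1 + 0.103·J = 0.297·(3809 + J)
(0.103 − 0.297)·J = 0.297×3809 − 1155.1 = -23.849
J = -23.849 / -0.194 = 122.93 g/s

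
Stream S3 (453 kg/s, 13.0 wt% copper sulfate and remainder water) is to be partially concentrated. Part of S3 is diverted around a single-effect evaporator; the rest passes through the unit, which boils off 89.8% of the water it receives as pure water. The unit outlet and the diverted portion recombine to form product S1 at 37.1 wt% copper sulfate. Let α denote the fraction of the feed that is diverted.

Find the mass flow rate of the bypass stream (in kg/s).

All 453×0.130 = 58.89 kg/s of copper sulfate reaches S1, so S1 = 58.89/0.371 = 158.73 kg/s and vapour = 294.27 kg/s.
The evaporator receives (1−α)·453 of feed at 0.870 water and removes 0.898 of that water:
0.898×0.870×(1−α)×453 = 294.27
(1−α) = 294.27/353.91 = 0.8315;  α = 0.1685.
Bypass flow = 0.1685×453 = 76.343 kg/s.

76.34 kg/s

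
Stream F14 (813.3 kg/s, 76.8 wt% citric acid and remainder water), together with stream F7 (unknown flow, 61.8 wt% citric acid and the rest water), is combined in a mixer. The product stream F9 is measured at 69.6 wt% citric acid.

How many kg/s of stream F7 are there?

750.7 kg/s

Let F7 be the unknown flow. Total out = 813.3 + F7.
citric acid balance: 624.61 + 0.618·F7 = 0.696·(813.3 + F7)
(0.618 − 0.696)·F7 = 0.696×813.3 − 624.61 = -58.558
F7 = -58.558 / -0.078 = 750.74 kg/s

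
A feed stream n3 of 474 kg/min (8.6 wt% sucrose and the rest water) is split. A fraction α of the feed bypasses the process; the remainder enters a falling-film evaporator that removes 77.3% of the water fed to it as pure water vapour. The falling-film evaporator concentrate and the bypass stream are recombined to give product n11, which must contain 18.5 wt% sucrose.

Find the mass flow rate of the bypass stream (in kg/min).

115 kg/min

All 474×0.086 = 40.764 kg/min of sucrose reaches n11, so n11 = 40.764/0.185 = 220.35 kg/min and vapour = 253.65 kg/min.
The evaporator receives (1−α)·474 of feed at 0.914 water and removes 0.773 of that water:
0.773×0.914×(1−α)×474 = 253.65
(1−α) = 253.65/334.89 = 0.7574;  α = 0.2426.
Bypass flow = 0.2426×474 = 114.98 kg/min.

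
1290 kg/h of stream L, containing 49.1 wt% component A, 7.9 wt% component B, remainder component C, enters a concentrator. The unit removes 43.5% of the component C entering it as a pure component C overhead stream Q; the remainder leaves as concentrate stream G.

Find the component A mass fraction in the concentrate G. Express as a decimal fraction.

0.6040

component A is not removed: 1290×0.491 = 633.39 kg/h of component A enters G.
component C entering = 1290×0.430 = 554.7 kg/h; overhead removed = 0.435×554.7 = 241.29 kg/h.
Concentrate = 1290 − 241.29 = 1048.7 kg/h.
Mass fraction = 633.39/1048.7 = 0.6040.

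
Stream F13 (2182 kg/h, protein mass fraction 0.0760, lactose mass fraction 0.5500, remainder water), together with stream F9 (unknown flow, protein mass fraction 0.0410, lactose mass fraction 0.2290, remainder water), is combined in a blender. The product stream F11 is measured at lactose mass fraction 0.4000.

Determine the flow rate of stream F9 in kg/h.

1914 kg/h

Let F9 be the unknown flow. Total out = 2182 + F9.
lactose balance: 1200.1 + 0.229·F9 = 0.400·(2182 + F9)
(0.229 − 0.400)·F9 = 0.400×2182 − 1200.1 = -327.3
F9 = -327.3 / -0.171 = 1914 kg/h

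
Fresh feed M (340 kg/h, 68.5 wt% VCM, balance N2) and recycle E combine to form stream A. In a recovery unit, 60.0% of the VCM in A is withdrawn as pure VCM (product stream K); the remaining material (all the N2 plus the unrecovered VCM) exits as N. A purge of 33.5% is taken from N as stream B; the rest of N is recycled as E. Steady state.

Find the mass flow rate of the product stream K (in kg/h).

190.4 kg/h

VCM in A: m_A = 340×0.685 + (1−0.335)·(1−0.600)·m_A, so m_A = 232.9/0.7340 = 317.3 kg/h.
Product K = 0.600×317.3 = 190.38 kg/h.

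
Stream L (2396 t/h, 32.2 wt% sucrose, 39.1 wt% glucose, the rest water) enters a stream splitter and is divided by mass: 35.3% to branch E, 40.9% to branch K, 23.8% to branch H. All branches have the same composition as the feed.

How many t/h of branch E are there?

845.8 t/h

Branch E flow = 0.353×2396 = 845.79 t/h.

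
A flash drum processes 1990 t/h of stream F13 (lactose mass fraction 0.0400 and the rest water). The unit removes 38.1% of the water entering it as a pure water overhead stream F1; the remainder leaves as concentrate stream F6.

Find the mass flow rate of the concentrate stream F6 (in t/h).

1262 t/h

water entering = 1990×0.960 = 1910.4 t/h; overhead removed = 0.381×1910.4 = 727.86 t/h.
Concentrate = 1990 − 727.86 = 1262.1 t/h.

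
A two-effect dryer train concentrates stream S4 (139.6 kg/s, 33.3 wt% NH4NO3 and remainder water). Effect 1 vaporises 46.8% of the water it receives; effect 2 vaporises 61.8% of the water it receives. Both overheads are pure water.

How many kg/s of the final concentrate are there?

water in feed = 139.6×0.667 = 93.113 kg/s.
After stage 1: water left = (1−0.468)×93.113 = 49.536; stream total = 96.023 kg/s.
After stage 2: water left = (1−0.618)×49.536 = 18.923; final concentrate = 65.41 kg/s.

65.41 kg/s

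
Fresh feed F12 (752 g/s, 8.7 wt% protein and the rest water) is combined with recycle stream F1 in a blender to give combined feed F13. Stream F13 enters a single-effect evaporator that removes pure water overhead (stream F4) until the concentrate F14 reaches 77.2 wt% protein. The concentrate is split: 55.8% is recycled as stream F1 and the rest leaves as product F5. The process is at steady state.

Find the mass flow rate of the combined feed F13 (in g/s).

Overall protein balance (none leaves overhead): protein in fresh feed = protein in product, i.e. 752×0.087 = (1−0.558)·F14·0.772.
F14 = 65.424/(0.772×0.442) = 191.73 g/s.
Recycle F1 = 0.558×191.73 = 106.99 g/s.
Combined feed F13 = 752 + 106.99 = 858.99 g/s.

859 g/s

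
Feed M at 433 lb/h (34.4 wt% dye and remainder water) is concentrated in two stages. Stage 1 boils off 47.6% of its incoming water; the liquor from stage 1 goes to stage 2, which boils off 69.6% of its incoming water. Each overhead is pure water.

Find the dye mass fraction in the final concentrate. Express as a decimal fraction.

water in feed = 433×0.656 = 284.05 lb/h.
After stage 1: water left = (1−0.476)×284.05 = 148.84; stream total = 297.79 lb/h.
After stage 2: water left = (1−0.696)×148.84 = 45.248; final concentrate = 194.2 lb/h.
dye fraction = 148.95/194.2 = 0.7670.

0.7670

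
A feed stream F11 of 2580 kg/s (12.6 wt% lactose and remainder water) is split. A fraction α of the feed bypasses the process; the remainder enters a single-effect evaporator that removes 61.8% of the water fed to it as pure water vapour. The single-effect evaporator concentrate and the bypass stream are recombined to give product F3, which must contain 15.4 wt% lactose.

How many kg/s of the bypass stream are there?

All 2580×0.126 = 325.08 kg/s of lactose reaches F3, so F3 = 325.08/0.154 = 2110.9 kg/s and vapour = 469.09 kg/s.
The evaporator receives (1−α)·2580 of feed at 0.874 water and removes 0.618 of that water:
0.618×0.874×(1−α)×2580 = 469.09
(1−α) = 469.09/1393.5 = 0.3366;  α = 0.6634.
Bypass flow = 0.6634×2580 = 1711.5 kg/s.

1712 kg/s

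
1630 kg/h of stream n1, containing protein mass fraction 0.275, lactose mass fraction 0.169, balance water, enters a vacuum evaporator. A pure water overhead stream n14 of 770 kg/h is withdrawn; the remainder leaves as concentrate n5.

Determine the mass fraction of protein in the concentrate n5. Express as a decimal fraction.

protein is not removed: 1630×0.275 = 448.25 kg/h of protein enters n5.
Concentrate = 1630 − 770 = 860 kg/h.
Mass fraction = 448.25/860 = 0.521.

0.521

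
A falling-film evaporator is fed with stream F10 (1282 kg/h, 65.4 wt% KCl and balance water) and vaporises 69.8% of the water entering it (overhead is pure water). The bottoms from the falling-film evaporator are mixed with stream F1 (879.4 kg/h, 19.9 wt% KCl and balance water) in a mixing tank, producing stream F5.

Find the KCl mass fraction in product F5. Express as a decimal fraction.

Vapour removed = 0.698×0.346×1282 = 309.61 kg/h; concentrate = 972.39 kg/h.
KCl reaching the mixer = 838.43 (from concentrate) + 879.4×0.199 = 1013.4 kg/h.
Product flow = 972.39 + 879.4 = 1851.8 kg/h; KCl fraction = 0.547.

0.547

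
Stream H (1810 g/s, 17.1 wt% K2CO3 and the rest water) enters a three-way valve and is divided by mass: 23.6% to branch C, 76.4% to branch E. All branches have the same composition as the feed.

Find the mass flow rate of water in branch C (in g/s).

Branch C total = 0.236×1810 = 427.16 g/s.
water in C = 0.829×427.16 = 354.12 g/s.

354.1 g/s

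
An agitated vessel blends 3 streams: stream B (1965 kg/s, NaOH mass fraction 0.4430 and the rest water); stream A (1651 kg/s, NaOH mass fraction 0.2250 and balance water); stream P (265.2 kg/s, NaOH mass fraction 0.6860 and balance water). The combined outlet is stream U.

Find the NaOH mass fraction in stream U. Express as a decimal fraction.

0.3669

Total flow out = 1965 + 1651 + 265.2 = 3881.2 kg/s.
NaOH in = 1965×0.443 + 1651×0.225 + 265.2×0.686 = 1423.9 kg/s.
NaOH mass fraction in U = 1423.9/3881.2 = 0.3669.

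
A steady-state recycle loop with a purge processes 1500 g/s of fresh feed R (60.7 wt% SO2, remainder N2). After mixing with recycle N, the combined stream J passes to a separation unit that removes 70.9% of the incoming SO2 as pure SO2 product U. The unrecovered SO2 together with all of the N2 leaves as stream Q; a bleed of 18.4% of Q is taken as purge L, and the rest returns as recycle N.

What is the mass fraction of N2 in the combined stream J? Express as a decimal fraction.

0.7285

N2 enters only via R and leaves only via the purge: 1500×0.393 = 0.184×(N2 in Q), and the separation unit passes all N2, so N2 in J = N2 in Q = 3203.8 g/s.
SO2 in J: m_A = 1500×0.607 + (1−0.184)·(1−0.709)·m_A, so m_A = 910.5/0.7625 = 1194 g/s.
J = 1194 + 3203.8 = 4397.8 g/s.
N2 fraction in J = 3203.8/4397.8 = 0.7285.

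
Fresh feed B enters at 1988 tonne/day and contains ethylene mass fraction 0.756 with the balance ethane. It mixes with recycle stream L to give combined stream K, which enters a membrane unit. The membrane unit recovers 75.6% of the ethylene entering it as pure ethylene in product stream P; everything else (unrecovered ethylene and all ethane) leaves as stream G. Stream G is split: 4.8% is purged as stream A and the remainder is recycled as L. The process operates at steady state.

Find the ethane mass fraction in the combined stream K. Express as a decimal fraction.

0.838

ethane enters only via B and leaves only via the purge: 1988×0.244 = 0.048×(ethane in G), and the membrane unit passes all ethane, so ethane in K = ethane in G = 10106 tonne/day.
ethylene in K: m_A = 1988×0.756 + (1−0.048)·(1−0.756)·m_A, so m_A = 1502.9/0.7677 = 1957.7 tonne/day.
K = 1957.7 + 10106 = 12063 tonne/day.
ethane fraction in K = 10106/12063 = 0.838.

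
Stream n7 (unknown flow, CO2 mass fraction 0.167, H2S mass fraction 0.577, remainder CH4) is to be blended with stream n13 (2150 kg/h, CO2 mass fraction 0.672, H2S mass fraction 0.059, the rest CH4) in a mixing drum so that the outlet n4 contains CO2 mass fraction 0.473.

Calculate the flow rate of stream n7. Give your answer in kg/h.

1398 kg/h

Let n7 be the unknown flow. Total out = 2150 + n7.
CO2 balance: 1444.8 + 0.167·n7 = 0.473·(2150 + n7)
(0.167 − 0.473)·n7 = 0.473×2150 − 1444.8 = -427.85
n7 = -427.85 / -0.306 = 1398.2 kg/h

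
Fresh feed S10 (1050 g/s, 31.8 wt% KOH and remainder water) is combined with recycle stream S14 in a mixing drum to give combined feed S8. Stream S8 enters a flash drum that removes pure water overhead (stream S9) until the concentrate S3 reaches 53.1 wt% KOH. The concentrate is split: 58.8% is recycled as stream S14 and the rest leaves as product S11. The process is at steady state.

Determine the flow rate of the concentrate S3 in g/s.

1526 g/s

Overall KOH balance (none leaves overhead): KOH in fresh feed = KOH in product, i.e. 1050×0.318 = (1−0.588)·S3·0.531.
S3 = 333.9/(0.531×0.412) = 1526.2 g/s.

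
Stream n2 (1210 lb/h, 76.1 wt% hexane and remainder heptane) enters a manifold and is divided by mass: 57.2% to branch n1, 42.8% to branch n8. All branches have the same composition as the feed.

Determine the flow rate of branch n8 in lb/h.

517.9 lb/h

Branch n8 flow = 0.428×1210 = 517.88 lb/h.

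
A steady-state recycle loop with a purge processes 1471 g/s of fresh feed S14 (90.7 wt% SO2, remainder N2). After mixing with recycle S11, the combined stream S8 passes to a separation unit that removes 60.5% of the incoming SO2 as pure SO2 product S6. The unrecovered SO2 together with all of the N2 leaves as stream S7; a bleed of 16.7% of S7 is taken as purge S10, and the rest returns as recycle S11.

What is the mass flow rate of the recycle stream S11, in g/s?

1337 g/s

N2 enters only via S14 and leaves only via the purge: 1471×0.093 = 0.167×(N2 in S7), and the separation unit passes all N2, so N2 in S8 = N2 in S7 = 819.18 g/s.
SO2 in S8: m_A = 1471×0.907 + (1−0.167)·(1−0.605)·m_A, so m_A = 1334.2/0.6710 = 1988.5 g/s.
S7 = (1−0.605)×1988.5 + 819.18 = 1604.6 g/s.
Recycle S11 = (1−0.167)×1604.6 = 1336.7 g/s.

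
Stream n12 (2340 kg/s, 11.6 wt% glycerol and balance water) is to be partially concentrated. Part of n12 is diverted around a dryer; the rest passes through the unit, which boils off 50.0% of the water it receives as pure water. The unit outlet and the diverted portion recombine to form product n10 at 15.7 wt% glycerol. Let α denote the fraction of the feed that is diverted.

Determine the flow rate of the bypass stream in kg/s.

957.5 kg/s

All 2340×0.116 = 271.44 kg/s of glycerol reaches n10, so n10 = 271.44/0.157 = 1728.9 kg/s and vapour = 611.08 kg/s.
The evaporator receives (1−α)·2340 of feed at 0.884 water and removes 0.500 of that water:
0.500×0.884×(1−α)×2340 = 611.08
(1−α) = 611.08/1034.3 = 0.5908;  α = 0.4092.
Bypass flow = 0.4092×2340 = 957.46 kg/s.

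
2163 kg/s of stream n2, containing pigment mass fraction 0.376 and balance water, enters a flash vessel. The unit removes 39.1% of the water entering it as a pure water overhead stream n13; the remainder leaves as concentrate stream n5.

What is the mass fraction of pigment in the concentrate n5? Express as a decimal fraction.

0.497

pigment is not removed: 2163×0.376 = 813.29 kg/s of pigment enters n5.
water entering = 2163×0.624 = 1349.7 kg/s; overhead removed = 0.391×1349.7 = 527.74 kg/s.
Concentrate = 2163 − 527.74 = 1635.3 kg/s.
Mass fraction = 813.29/1635.3 = 0.497.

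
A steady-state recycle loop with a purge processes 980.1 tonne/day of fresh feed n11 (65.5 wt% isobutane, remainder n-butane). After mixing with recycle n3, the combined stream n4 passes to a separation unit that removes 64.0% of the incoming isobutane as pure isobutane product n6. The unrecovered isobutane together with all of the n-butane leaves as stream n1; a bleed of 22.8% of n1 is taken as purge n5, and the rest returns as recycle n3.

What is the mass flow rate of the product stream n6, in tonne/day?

569 tonne/day

isobutane in n4: m_A = 980.1×0.655 + (1−0.228)·(1−0.640)·m_A, so m_A = 641.97/0.7221 = 889.05 tonne/day.
Product n6 = 0.640×889.05 = 568.99 tonne/day.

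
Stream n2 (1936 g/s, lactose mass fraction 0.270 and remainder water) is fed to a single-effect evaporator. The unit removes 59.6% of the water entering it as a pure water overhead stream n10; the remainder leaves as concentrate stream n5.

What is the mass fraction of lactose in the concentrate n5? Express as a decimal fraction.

lactose is not removed: 1936×0.270 = 522.72 g/s of lactose enters n5.
water entering = 1936×0.730 = 1413.3 g/s; overhead removed = 0.596×1413.3 = 842.31 g/s.
Concentrate = 1936 − 842.31 = 1093.7 g/s.
Mass fraction = 522.72/1093.7 = 0.478.

0.478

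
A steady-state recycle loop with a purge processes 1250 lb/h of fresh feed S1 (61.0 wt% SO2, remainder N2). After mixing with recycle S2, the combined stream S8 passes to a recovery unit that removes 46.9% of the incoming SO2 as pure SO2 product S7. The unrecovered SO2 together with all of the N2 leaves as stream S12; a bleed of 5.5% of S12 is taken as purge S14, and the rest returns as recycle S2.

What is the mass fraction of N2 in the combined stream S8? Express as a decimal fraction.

N2 enters only via S1 and leaves only via the purge: 1250×0.390 = 0.055×(N2 in S12), and the recovery unit passes all N2, so N2 in S8 = N2 in S12 = 8863.6 lb/h.
SO2 in S8: m_A = 1250×0.610 + (1−0.055)·(1−0.469)·m_A, so m_A = 762.5/0.4982 = 1530.5 lb/h.
S8 = 1530.5 + 8863.6 = 10394 lb/h.
N2 fraction in S8 = 8863.6/10394 = 0.853.

0.853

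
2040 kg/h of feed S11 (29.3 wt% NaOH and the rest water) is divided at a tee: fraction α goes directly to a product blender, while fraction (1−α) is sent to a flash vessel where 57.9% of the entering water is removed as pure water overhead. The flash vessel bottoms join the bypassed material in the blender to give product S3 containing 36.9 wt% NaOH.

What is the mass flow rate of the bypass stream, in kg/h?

All 2040×0.293 = 597.72 kg/h of NaOH reaches S3, so S3 = 597.72/0.369 = 1619.8 kg/h and vapour = 420.16 kg/h.
The evaporator receives (1−α)·2040 of feed at 0.707 water and removes 0.579 of that water:
0.579×0.707×(1−α)×2040 = 420.16
(1−α) = 420.16/835.08 = 0.5031;  α = 0.4969.
Bypass flow = 0.4969×2040 = 1013.6 kg/h.

1014 kg/h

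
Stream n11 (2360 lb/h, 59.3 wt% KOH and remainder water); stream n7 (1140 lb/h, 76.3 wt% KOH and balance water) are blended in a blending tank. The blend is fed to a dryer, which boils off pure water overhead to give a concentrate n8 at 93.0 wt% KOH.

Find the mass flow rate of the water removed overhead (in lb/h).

1060 lb/h

KOH entering = 2360×0.593 + 1140×0.763 = 2269.3 lb/h.
All KOH reports to n8, so n8 = 2269.3/0.930 = 2440.1 lb/h.
Total feed = 3500 lb/h; overhead = 3500 − 2440.1 = 1059.9 lb/h.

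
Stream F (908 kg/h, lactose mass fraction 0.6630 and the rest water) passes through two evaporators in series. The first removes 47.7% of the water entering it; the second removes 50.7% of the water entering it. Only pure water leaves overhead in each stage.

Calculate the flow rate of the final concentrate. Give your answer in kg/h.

water in feed = 908×0.337 = 306 kg/h.
After stage 1: water left = (1−0.477)×306 = 160.04; stream total = 762.04 kg/h.
After stage 2: water left = (1−0.507)×160.04 = 78.898; final concentrate = 680.9 kg/h.

680.9 kg/h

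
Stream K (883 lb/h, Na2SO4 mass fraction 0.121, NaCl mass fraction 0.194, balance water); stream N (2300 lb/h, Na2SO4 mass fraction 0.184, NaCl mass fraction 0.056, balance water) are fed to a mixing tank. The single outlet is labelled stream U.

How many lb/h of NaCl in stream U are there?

NaCl out = NaCl in = 883×0.194 + 2300×0.056 = 300.1 lb/h.

300.1 lb/h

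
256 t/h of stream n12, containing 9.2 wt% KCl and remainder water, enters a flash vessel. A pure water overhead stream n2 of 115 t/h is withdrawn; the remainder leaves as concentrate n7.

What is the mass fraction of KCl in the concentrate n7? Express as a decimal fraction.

0.167

KCl is not removed: 256×0.092 = 23.552 t/h of KCl enters n7.
Concentrate = 256 − 115 = 141 t/h.
Mass fraction = 23.552/141 = 0.167.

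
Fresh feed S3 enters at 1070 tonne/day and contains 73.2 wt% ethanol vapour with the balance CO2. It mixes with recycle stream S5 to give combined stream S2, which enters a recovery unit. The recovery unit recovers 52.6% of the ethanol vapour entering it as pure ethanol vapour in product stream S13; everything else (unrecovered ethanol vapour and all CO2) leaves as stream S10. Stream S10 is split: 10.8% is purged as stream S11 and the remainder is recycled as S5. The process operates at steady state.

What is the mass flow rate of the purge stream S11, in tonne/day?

356.2 tonne/day

CO2 enters only via S3 and leaves only via the purge: 1070×0.268 = 0.108×(CO2 in S10), and the recovery unit passes all CO2, so CO2 in S2 = CO2 in S10 = 2655.2 tonne/day.
ethanol vapour in S2: m_A = 1070×0.732 + (1−0.108)·(1−0.526)·m_A, so m_A = 783.24/0.5772 = 1357 tonne/day.
S10 = (1−0.526)×1357 + 2655.2 = 3298.4 tonne/day.
Purge S11 = 0.108×3298.4 = 356.23 tonne/day.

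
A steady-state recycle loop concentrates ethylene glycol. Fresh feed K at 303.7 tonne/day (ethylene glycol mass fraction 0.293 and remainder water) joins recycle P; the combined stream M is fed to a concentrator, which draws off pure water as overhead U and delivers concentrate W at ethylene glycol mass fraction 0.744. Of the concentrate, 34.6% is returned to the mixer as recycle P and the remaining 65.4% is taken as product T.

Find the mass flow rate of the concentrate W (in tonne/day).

182.9 tonne/day

Overall ethylene glycol balance (none leaves overhead): ethylene glycol in fresh feed = ethylene glycol in product, i.e. 303.7×0.293 = (1−0.346)·W·0.744.
W = 88.984/(0.744×0.654) = 182.88 tonne/day.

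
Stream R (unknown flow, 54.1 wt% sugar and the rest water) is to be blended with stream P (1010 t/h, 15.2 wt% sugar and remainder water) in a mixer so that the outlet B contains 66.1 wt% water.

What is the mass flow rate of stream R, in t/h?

935 t/h

Let R be the unknown flow. Total out = 1010 + R.
water balance: 856.48 + 0.459·R = 0.661·(1010 + R)
(0.459 − 0.661)·R = 0.661×1010 − 856.48 = -188.87
R = -188.87 / -0.202 = 935 t/h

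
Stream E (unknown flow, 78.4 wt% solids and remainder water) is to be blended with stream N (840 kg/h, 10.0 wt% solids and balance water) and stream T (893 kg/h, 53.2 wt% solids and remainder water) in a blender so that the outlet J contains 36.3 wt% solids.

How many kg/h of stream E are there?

166.3 kg/h

Let E be the unknown flow. Total out = 1733 + E.
solids balance: 559.08 + 0.784·E = 0.363·(1733 + E)
(0.784 − 0.363)·E = 0.363×1733 − 559.08 = 70.003
E = 70.003 / 0.421 = 166.28 kg/h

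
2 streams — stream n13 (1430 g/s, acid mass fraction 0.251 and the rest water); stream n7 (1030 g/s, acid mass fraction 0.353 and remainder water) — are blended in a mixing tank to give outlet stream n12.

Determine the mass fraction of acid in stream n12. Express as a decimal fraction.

Total flow out = 1430 + 1030 = 2460 g/s.
acid in = 1430×0.251 + 1030×0.353 = 722.52 g/s.
acid mass fraction in n12 = 722.52/2460 = 0.294.

0.294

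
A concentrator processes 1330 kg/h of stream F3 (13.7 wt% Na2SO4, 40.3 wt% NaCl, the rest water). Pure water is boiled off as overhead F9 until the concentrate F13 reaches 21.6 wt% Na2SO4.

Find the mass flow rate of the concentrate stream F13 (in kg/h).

Na2SO4 is conserved: 1330×0.137 = 182.21 kg/h all reports to the concentrate.
Concentrate = 182.21/(target fraction) = 843.56 kg/h.

843.6 kg/h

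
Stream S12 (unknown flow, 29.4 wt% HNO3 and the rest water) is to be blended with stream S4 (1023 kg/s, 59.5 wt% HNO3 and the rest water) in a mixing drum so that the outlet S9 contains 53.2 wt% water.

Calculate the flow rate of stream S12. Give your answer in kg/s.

746.7 kg/s

Let S12 be the unknown flow. Total out = 1023 + S12.
water balance: 414.32 + 0.706·S12 = 0.532·(1023 + S12)
(0.706 − 0.532)·S12 = 0.532×1023 − 414.32 = 129.92
S12 = 129.92 / 0.174 = 746.67 kg/s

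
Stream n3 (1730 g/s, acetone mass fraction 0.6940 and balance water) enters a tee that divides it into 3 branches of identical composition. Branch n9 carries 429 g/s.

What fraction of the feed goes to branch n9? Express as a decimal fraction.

0.248

Fraction to n9 = 429/1730 = 0.2480.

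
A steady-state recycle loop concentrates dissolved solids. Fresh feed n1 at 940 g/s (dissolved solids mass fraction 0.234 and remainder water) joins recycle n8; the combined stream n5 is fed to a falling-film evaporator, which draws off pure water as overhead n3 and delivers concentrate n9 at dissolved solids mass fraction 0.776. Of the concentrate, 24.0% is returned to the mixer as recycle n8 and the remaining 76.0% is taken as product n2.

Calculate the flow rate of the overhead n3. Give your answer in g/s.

Overall dissolved solids balance (none leaves overhead): dissolved solids in fresh feed = dissolved solids in product, i.e. 940×0.234 = (1−0.240)·n9·0.776.
n9 = 219.96/(0.776×0.760) = 372.97 g/s.
Recycle n8 = 0.240×372.97 = 89.512 g/s.
Combined feed n5 = 940 + 89.512 = 1029.5 g/s.
Overhead n3 = n5 − n9 = 1029.5 − 372.97 = 656.55 g/s.

656.5 g/s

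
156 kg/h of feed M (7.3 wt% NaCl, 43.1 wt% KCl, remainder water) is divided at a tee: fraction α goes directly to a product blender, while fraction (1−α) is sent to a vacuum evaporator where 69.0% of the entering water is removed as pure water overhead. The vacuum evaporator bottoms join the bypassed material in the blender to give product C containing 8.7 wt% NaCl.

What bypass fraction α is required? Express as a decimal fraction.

All 156×0.073 = 11.388 kg/h of NaCl reaches C, so C = 11.388/0.087 = 130.9 kg/h and vapour = 25.103 kg/h.
The evaporator receives (1−α)·156 of feed at 0.496 water and removes 0.690 of that water:
0.690×0.496×(1−α)×156 = 25.103
(1−α) = 25.103/53.389 = 0.4702;  α = 0.5298.

0.530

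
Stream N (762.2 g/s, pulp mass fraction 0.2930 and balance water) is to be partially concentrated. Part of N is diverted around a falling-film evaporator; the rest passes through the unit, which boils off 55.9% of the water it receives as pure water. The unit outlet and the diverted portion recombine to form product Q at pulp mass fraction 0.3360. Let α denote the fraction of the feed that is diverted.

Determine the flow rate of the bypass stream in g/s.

All 762.2×0.293 = 223.32 g/s of pulp reaches Q, so Q = 223.32/0.336 = 664.66 g/s and vapour = 97.543 g/s.
The evaporator receives (1−α)·762.2 of feed at 0.707 water and removes 0.559 of that water:
0.559×0.707×(1−α)×762.2 = 97.543
(1−α) = 97.543/301.23 = 0.3238;  α = 0.6762.
Bypass flow = 0.6762×762.2 = 515.39 g/s.

515.4 g/s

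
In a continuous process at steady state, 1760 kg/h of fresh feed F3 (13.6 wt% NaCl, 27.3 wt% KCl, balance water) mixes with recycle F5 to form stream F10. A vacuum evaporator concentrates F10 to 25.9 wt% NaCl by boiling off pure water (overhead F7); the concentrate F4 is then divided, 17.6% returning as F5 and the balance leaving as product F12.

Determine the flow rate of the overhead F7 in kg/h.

835.8 kg/h

Overall NaCl balance (none leaves overhead): NaCl in fresh feed = NaCl in product, i.e. 1760×0.136 = (1−0.176)·F4·0.259.
F4 = 239.36/(0.259×0.824) = 1121.6 kg/h.
Recycle F5 = 0.176×1121.6 = 197.4 kg/h.
Combined feed F10 = 1760 + 197.4 = 1957.4 kg/h.
Overhead F7 = F10 − F4 = 1957.4 − 1121.6 = 835.83 kg/h.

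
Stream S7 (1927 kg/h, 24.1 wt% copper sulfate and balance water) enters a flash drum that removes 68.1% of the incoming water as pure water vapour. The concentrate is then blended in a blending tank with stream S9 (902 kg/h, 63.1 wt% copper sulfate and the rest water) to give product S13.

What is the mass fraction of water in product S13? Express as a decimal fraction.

Vapour removed = 0.681×0.759×1927 = 996.03 kg/h; concentrate = 930.97 kg/h.
water reaching the mixer = 466.57 (from concentrate) + 902×0.369 = 799.41 kg/h.
Product flow = 930.97 + 902 = 1833 kg/h; water fraction = 0.436.

0.436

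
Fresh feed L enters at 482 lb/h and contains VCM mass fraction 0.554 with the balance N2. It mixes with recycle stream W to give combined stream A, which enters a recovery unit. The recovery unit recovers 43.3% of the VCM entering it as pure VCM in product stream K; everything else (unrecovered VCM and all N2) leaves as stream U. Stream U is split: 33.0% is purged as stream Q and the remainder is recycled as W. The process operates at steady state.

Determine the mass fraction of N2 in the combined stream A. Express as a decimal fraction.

0.602

N2 enters only via L and leaves only via the purge: 482×0.446 = 0.330×(N2 in U), and the recovery unit passes all N2, so N2 in A = N2 in U = 651.43 lb/h.
VCM in A: m_A = 482×0.554 + (1−0.330)·(1−0.433)·m_A, so m_A = 267.03/0.6201 = 430.61 lb/h.
A = 430.61 + 651.43 = 1082 lb/h.
N2 fraction in A = 651.43/1082 = 0.602.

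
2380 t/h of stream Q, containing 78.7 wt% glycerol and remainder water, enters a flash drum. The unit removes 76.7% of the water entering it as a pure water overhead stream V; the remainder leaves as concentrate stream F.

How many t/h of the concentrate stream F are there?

water entering = 2380×0.213 = 506.94 t/h; overhead removed = 0.767×506.94 = 388.82 t/h.
Concentrate = 2380 − 388.82 = 1991.2 t/h.

1991 t/h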